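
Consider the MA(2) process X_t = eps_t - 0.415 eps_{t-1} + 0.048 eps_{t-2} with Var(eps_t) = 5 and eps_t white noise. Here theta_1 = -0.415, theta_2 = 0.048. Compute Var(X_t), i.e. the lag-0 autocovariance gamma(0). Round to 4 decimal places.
\gamma(0) = 5.8726

For an MA(q) process X_t = eps_t + sum_i theta_i eps_{t-i} with
Var(eps_t) = sigma^2, the variance is
  gamma(0) = sigma^2 * (1 + sum_i theta_i^2).
  sum_i theta_i^2 = (-0.415)^2 + (0.048)^2 = 0.172225 + 0.002304 = 0.174529.
  gamma(0) = 5 * (1 + 0.174529) = 5 * 1.174529 = 5.872645, which rounds to 5.8726.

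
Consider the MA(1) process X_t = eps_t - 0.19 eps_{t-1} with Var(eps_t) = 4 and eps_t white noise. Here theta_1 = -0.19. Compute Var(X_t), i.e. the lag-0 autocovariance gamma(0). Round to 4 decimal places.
\gamma(0) = 4.1444

For an MA(q) process X_t = eps_t + sum_i theta_i eps_{t-i} with
Var(eps_t) = sigma^2, the variance is
  gamma(0) = sigma^2 * (1 + sum_i theta_i^2).
  sum_i theta_i^2 = (-0.19)^2 = 0.0361.
  gamma(0) = 4 * (1 + 0.0361) = 4 * 1.0361 = 4.1444.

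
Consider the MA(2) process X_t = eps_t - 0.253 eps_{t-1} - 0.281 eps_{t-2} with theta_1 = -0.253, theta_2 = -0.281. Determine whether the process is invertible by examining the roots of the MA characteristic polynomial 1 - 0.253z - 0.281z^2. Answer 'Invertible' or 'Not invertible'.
\text{Invertible}

The MA(q) characteristic polynomial is P(z) = 1 - 0.253z - 0.281z^2.
Invertibility requires all roots to lie outside the unit circle, i.e. |z| > 1 for every root.
Set 1 + (-0.253) z + (-0.281) z^2 = 0, i.e. a z^2 + b z + c = 0 with a = -0.281, b = -0.253, c = 1.
Discriminant D = b^2 - 4ac = (-0.253)^2 - 4*(-0.281)*1 = 0.064009 - (-1.124) = 1.188009.
D >= 0, so the roots are real: z = (-b +/- sqrt(D)) / (2a) = (0.253 +/- 1.089958) / (-0.562).
  z_1 = (0.253 + 1.089958) / (-0.562) = -2.3896,   |z_1| = 2.3896.
  z_2 = (0.253 - 1.089958) / (-0.562) = 1.4892,   |z_2| = 1.4892.
Moduli of all roots: 2.3896, 1.4892.
All moduli strictly greater than 1? Yes.
Verdict: Invertible.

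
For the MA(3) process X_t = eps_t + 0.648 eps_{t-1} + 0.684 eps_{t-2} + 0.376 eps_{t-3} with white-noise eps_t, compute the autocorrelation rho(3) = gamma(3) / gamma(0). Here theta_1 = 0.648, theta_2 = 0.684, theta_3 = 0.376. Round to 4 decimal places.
\rho(3) = 0.1853

For an MA(q) process with theta_0 = 1, the autocovariance is
  gamma(k) = sigma^2 * sum_{i=0..q-k} theta_i * theta_{i+k},
and rho(k) = gamma(k) / gamma(0). Sigma^2 cancels.
  numerator   = (1)*(0.376) = 0.376.
  denominator = (1)^2 + (0.648)^2 + (0.684)^2 + (0.376)^2 = 2.029136.
  rho(3) = 0.376 / 2.029136 = 0.1853.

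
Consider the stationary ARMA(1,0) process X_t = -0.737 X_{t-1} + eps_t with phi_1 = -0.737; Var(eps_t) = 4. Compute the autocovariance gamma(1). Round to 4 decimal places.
\gamma(1) = -6.4532

Multiply the model equation by X_{t-k} and take expectations. With theta_0 = psi_0 = 1 and psi_j the MA(infinity) weights, this gives
  gamma(k) - sum_i phi_i gamma(k-i) = c_k,
  c_k = sigma^2 * sum_{j=k..q} theta_j psi_{j-k}   (c_k = 0 for k > q),
using gamma(-m) = gamma(m).
Pure AR (q = 0): c_0 = sigma^2 = 4, c_k = 0 for k >= 1.
Equations for k = 0 and k = 1 (AR order 1):
  gamma(0) = phi_1 gamma(1) + c_0
  gamma(1) = phi_1 gamma(0) + c_1
Substituting the second into the first: gamma(0) (1 - phi_1^2) = c_0 + phi_1 c_1, so
  gamma(0) = c_0 / (1 - phi_1^2) = 4 / (1 - (-0.737)^2) = 4 / 0.456831 = 8.755973.
  gamma(1) = phi_1 gamma(0) = (-0.737)(8.755973) = -6.453152.
Therefore gamma(1) = -6.4532 (to 4 decimal places).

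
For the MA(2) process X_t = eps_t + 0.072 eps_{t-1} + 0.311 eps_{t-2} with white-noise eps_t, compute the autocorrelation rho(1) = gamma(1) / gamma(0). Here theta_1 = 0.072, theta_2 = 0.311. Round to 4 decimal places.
\rho(1) = 0.0857

For an MA(q) process with theta_0 = 1, the autocovariance is
  gamma(k) = sigma^2 * sum_{i=0..q-k} theta_i * theta_{i+k},
and rho(k) = gamma(k) / gamma(0). Sigma^2 cancels.
  numerator   = (1)*(0.072) + (0.072)*(0.311) = 0.094392.
  denominator = (1)^2 + (0.072)^2 + (0.311)^2 = 1.101905.
  rho(1) = 0.094392 / 1.101905 = 0.0857.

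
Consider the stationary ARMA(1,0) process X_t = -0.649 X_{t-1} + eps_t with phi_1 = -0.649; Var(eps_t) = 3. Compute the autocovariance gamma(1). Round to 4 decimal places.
\gamma(1) = -3.3639

Multiply the model equation by X_{t-k} and take expectations. With theta_0 = psi_0 = 1 and psi_j the MA(infinity) weights, this gives
  gamma(k) - sum_i phi_i gamma(k-i) = c_k,
  c_k = sigma^2 * sum_{j=k..q} theta_j psi_{j-k}   (c_k = 0 for k > q),
using gamma(-m) = gamma(m).
Pure AR (q = 0): c_0 = sigma^2 = 3, c_k = 0 for k >= 1.
Equations for k = 0 and k = 1 (AR order 1):
  gamma(0) = phi_1 gamma(1) + c_0
  gamma(1) = phi_1 gamma(0) + c_1
Substituting the second into the first: gamma(0) (1 - phi_1^2) = c_0 + phi_1 c_1, so
  gamma(0) = c_0 / (1 - phi_1^2) = 3 / (1 - (-0.649)^2) = 3 / 0.578799 = 5.183146.
  gamma(1) = phi_1 gamma(0) = (-0.649)(5.183146) = -3.363862.
Therefore gamma(1) = -3.3639 (to 4 decimal places).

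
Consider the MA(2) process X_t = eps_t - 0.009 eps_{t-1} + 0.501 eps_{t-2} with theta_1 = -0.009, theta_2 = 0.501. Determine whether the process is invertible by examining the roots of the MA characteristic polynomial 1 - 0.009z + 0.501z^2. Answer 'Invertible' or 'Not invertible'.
\text{Invertible}

The MA(q) characteristic polynomial is P(z) = 1 - 0.009z + 0.501z^2.
Invertibility requires all roots to lie outside the unit circle, i.e. |z| > 1 for every root.
Set 1 + (-0.009) z + (0.501) z^2 = 0, i.e. a z^2 + b z + c = 0 with a = 0.501, b = -0.009, c = 1.
Discriminant D = b^2 - 4ac = (-0.009)^2 - 4*(0.501)*1 = 0.000081 - (2.004) = -2.003919.
D < 0, so the roots are the complex-conjugate pair z = (-b +/- i sqrt(-D)) / (2a) = 0.009 +/- 1.4128i.
For a conjugate pair |z|^2 = z * conj(z) = (product of roots) = c/a = 1/(0.501) = 1.996008, so |z| = sqrt(1.996008) = 1.4128 for both roots.
Moduli of all roots: 1.4128, 1.4128.
All moduli strictly greater than 1? Yes.
Verdict: Invertible.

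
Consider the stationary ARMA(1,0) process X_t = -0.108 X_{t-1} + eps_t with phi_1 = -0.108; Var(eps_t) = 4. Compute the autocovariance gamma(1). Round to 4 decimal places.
\gamma(1) = -0.4371

Multiply the model equation by X_{t-k} and take expectations. With theta_0 = psi_0 = 1 and psi_j the MA(infinity) weights, this gives
  gamma(k) - sum_i phi_i gamma(k-i) = c_k,
  c_k = sigma^2 * sum_{j=k..q} theta_j psi_{j-k}   (c_k = 0 for k > q),
using gamma(-m) = gamma(m).
Pure AR (q = 0): c_0 = sigma^2 = 4, c_k = 0 for k >= 1.
Equations for k = 0 and k = 1 (AR order 1):
  gamma(0) = phi_1 gamma(1) + c_0
  gamma(1) = phi_1 gamma(0) + c_1
Substituting the second into the first: gamma(0) (1 - phi_1^2) = c_0 + phi_1 c_1, so
  gamma(0) = c_0 / (1 - phi_1^2) = 4 / (1 - (-0.108)^2) = 4 / 0.988336 = 4.047207.
  gamma(1) = phi_1 gamma(0) = (-0.108)(4.047207) = -0.437098.
Therefore gamma(1) = -0.4371 (to 4 decimal places).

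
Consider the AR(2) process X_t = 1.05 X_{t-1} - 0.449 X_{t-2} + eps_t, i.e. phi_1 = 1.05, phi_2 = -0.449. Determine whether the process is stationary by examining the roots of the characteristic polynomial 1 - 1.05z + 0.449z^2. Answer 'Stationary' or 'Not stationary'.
\text{Stationary}

The AR(p) characteristic polynomial is P(z) = 1 - 1.05z + 0.449z^2.
Stationarity requires all roots to lie outside the unit circle, i.e. |z| > 1 for every root.
Set 1 + (-1.05) z + (0.449) z^2 = 0, i.e. a z^2 + b z + c = 0 with a = 0.449, b = -1.05, c = 1.
Discriminant D = b^2 - 4ac = (-1.05)^2 - 4*(0.449)*1 = 1.1025 - (1.796) = -0.6935.
D < 0, so the roots are the complex-conjugate pair z = (-b +/- i sqrt(-D)) / (2a) = 1.1693 +/- 0.9274i.
For a conjugate pair |z|^2 = z * conj(z) = (product of roots) = c/a = 1/(0.449) = 2.227171, so |z| = sqrt(2.227171) = 1.4924 for both roots.
Moduli of all roots: 1.4924, 1.4924.
All moduli strictly greater than 1? Yes.
Verdict: Stationary.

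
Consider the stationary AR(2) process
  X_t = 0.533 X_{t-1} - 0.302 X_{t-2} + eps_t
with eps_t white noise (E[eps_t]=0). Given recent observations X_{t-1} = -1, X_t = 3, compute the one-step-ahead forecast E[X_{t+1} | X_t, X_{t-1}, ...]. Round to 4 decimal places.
E[X_{t+1} \mid \mathcal F_t] = 1.9010

For an AR(p) model X_t = c + sum_i phi_i X_{t-i} + eps_t, the
one-step-ahead conditional mean is
  E[X_{t+1} | X_t, ...] = c + sum_i phi_i X_{t+1-i}.
Substitute known values:
  E[X_{t+1} | ...] = (0.533) * (3) + (-0.302) * (-1)
                   = 1.9010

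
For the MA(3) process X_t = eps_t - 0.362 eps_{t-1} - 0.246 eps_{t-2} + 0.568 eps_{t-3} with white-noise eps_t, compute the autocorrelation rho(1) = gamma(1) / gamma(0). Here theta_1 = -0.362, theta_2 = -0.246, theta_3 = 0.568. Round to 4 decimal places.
\rho(1) = -0.2725

For an MA(q) process with theta_0 = 1, the autocovariance is
  gamma(k) = sigma^2 * sum_{i=0..q-k} theta_i * theta_{i+k},
and rho(k) = gamma(k) / gamma(0). Sigma^2 cancels.
  numerator   = (1)*(-0.362) + (-0.362)*(-0.246) + (-0.246)*(0.568) = -0.412676.
  denominator = (1)^2 + (-0.362)^2 + (-0.246)^2 + (0.568)^2 = 1.514184.
  rho(1) = -0.412676 / 1.514184 = -0.2725.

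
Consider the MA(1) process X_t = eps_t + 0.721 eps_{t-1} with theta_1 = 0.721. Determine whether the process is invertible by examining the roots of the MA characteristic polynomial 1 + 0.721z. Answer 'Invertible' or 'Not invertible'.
\text{Invertible}

The MA(q) characteristic polynomial is P(z) = 1 + 0.721z.
Invertibility requires all roots to lie outside the unit circle, i.e. |z| > 1 for every root.
This is linear in z: 1 + (0.721) z = 0  =>  z = -1/(0.721) = -1.386963,  |z| = 1.386963.
Moduli of all roots: 1.3870.
All moduli strictly greater than 1? Yes.
Verdict: Invertible.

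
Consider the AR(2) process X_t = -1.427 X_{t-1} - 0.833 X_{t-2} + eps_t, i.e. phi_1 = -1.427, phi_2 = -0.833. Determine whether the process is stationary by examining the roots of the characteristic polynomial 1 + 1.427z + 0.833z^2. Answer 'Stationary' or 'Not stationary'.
\text{Stationary}

The AR(p) characteristic polynomial is P(z) = 1 + 1.427z + 0.833z^2.
Stationarity requires all roots to lie outside the unit circle, i.e. |z| > 1 for every root.
Set 1 + (1.427) z + (0.833) z^2 = 0, i.e. a z^2 + b z + c = 0 with a = 0.833, b = 1.427, c = 1.
Discriminant D = b^2 - 4ac = (1.427)^2 - 4*(0.833)*1 = 2.036329 - (3.332) = -1.295671.
D < 0, so the roots are the complex-conjugate pair z = (-b +/- i sqrt(-D)) / (2a) = -0.8565 +/- 0.6832i.
For a conjugate pair |z|^2 = z * conj(z) = (product of roots) = c/a = 1/(0.833) = 1.20048, so |z| = sqrt(1.20048) = 1.0957 for both roots.
Moduli of all roots: 1.0957, 1.0957.
All moduli strictly greater than 1? Yes.
Verdict: Stationary.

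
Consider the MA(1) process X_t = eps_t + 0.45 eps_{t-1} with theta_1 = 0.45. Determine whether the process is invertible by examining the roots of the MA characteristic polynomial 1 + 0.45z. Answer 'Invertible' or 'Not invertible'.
\text{Invertible}

The MA(q) characteristic polynomial is P(z) = 1 + 0.45z.
Invertibility requires all roots to lie outside the unit circle, i.e. |z| > 1 for every root.
This is linear in z: 1 + (0.45) z = 0  =>  z = -1/(0.45) = -2.222222,  |z| = 2.222222.
Moduli of all roots: 2.2222.
All moduli strictly greater than 1? Yes.
Verdict: Invertible.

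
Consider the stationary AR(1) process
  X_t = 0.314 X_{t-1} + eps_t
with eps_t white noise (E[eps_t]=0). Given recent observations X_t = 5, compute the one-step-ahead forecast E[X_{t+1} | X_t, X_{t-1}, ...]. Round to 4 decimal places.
E[X_{t+1} \mid \mathcal F_t] = 1.5700

For an AR(p) model X_t = c + sum_i phi_i X_{t-i} + eps_t, the
one-step-ahead conditional mean is
  E[X_{t+1} | X_t, ...] = c + sum_i phi_i X_{t+1-i}.
Substitute known values:
  E[X_{t+1} | ...] = (0.314) * (5)
                   = 1.5700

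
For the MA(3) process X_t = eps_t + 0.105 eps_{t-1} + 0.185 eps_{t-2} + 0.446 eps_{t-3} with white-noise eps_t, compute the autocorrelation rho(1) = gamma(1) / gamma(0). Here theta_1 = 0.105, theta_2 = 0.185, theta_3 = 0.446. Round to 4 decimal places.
\rho(1) = 0.1663

For an MA(q) process with theta_0 = 1, the autocovariance is
  gamma(k) = sigma^2 * sum_{i=0..q-k} theta_i * theta_{i+k},
and rho(k) = gamma(k) / gamma(0). Sigma^2 cancels.
  numerator   = (1)*(0.105) + (0.105)*(0.185) + (0.185)*(0.446) = 0.206935.
  denominator = (1)^2 + (0.105)^2 + (0.185)^2 + (0.446)^2 = 1.244166.
  rho(1) = 0.206935 / 1.244166 = 0.1663.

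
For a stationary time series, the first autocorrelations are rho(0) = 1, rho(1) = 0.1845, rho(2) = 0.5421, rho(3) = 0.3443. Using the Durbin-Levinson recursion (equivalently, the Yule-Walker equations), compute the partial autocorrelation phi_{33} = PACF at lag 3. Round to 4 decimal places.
\phi_{33} = 0.2860

The PACF at lag k is phi_{kk}, the last component of the solution
to the Yule-Walker system G_k phi = r_k where
  (G_k)_{ij} = rho(|i - j|), (r_k)_i = rho(i), i,j = 1..k.
Equivalently, Durbin-Levinson gives phi_{kk} iteratively:
  phi_{11} = rho(1)
  phi_{kk} = [rho(k) - sum_{j=1..k-1} phi_{k-1,j} rho(k-j)]
            / [1 - sum_{j=1..k-1} phi_{k-1,j} rho(j)],
  phi_{k,j} = phi_{k-1,j} - phi_{kk} phi_{k-1,k-j},  j = 1..k-1.
Step k = 1:
  phi_11 = rho(1) = 0.1845.
Step k = 2:
  phi_22 = [rho(2) - phi_11 rho(1)] / [1 - phi_11 rho(1)] = [0.5421 - (0.1845)(0.1845)] / [1 - (0.1845)(0.1845)]
         = 0.50805975 / 0.96595975 = 0.525964.
  Update: phi_21 = phi_11 - phi_22 phi_11 = 0.1845 - (0.525964)(0.1845) = 0.08746.
Step k = 3:
  phi_33 = [rho(3) - phi_21 rho(2) - phi_22 rho(1)] / [1 - phi_21 rho(1) - phi_22 rho(2)]
    numerator   = 0.3443 - (0.08746)(0.5421) - (0.525964)(0.1845) = 0.1998478
    denominator = 1 - (0.08746)(0.1845) - (0.525964)(0.5421) = 0.69873877
  phi_33 = 0.1998478 / 0.69873877 = 0.286.
Therefore phi_{33} = 0.2860.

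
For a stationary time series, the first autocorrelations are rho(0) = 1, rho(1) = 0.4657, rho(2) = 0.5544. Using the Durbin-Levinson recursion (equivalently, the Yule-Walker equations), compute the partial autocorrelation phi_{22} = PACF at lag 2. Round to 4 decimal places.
\phi_{22} = 0.4310

The PACF at lag k is phi_{kk}, the last component of the solution
to the Yule-Walker system G_k phi = r_k where
  (G_k)_{ij} = rho(|i - j|), (r_k)_i = rho(i), i,j = 1..k.
Equivalently, Durbin-Levinson gives phi_{kk} iteratively:
  phi_{11} = rho(1)
  phi_{kk} = [rho(k) - sum_{j=1..k-1} phi_{k-1,j} rho(k-j)]
            / [1 - sum_{j=1..k-1} phi_{k-1,j} rho(j)],
  phi_{k,j} = phi_{k-1,j} - phi_{kk} phi_{k-1,k-j},  j = 1..k-1.
Step k = 1:
  phi_11 = rho(1) = 0.4657.
Step k = 2:
  phi_22 = [rho(2) - phi_11 rho(1)] / [1 - phi_11 rho(1)] = [0.5544 - (0.4657)(0.4657)] / [1 - (0.4657)(0.4657)]
         = 0.33752351 / 0.78312351 = 0.431.
Therefore phi_{22} = 0.4310.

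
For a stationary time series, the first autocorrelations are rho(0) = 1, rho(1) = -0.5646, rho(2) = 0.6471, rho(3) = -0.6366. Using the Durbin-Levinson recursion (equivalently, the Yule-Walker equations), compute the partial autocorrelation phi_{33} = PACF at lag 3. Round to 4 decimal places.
\phi_{33} = -0.3350

The PACF at lag k is phi_{kk}, the last component of the solution
to the Yule-Walker system G_k phi = r_k where
  (G_k)_{ij} = rho(|i - j|), (r_k)_i = rho(i), i,j = 1..k.
Equivalently, Durbin-Levinson gives phi_{kk} iteratively:
  phi_{11} = rho(1)
  phi_{kk} = [rho(k) - sum_{j=1..k-1} phi_{k-1,j} rho(k-j)]
            / [1 - sum_{j=1..k-1} phi_{k-1,j} rho(j)],
  phi_{k,j} = phi_{k-1,j} - phi_{kk} phi_{k-1,k-j},  j = 1..k-1.
Step k = 1:
  phi_11 = rho(1) = -0.5646.
Step k = 2:
  phi_22 = [rho(2) - phi_11 rho(1)] / [1 - phi_11 rho(1)] = [0.6471 - (-0.5646)(-0.5646)] / [1 - (-0.5646)(-0.5646)]
         = 0.32832684 / 0.68122684 = 0.481964.
  Update: phi_21 = phi_11 - phi_22 phi_11 = -0.5646 - (0.481964)(-0.5646) = -0.292483.
Step k = 3:
  phi_33 = [rho(3) - phi_21 rho(2) - phi_22 rho(1)] / [1 - phi_21 rho(1) - phi_22 rho(2)]
    numerator   = -0.6366 - (-0.292483)(0.6471) - (0.481964)(-0.5646) = -0.17521729
    denominator = 1 - (-0.292483)(-0.5646) - (0.481964)(0.6471) = 0.52298511
  phi_33 = -0.17521729 / 0.52298511 = -0.335.
Therefore phi_{33} = -0.3350.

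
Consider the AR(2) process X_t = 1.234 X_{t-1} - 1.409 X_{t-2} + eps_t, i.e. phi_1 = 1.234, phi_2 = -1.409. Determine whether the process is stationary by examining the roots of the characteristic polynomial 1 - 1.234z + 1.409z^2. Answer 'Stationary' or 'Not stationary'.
\text{Not stationary}

The AR(p) characteristic polynomial is P(z) = 1 - 1.234z + 1.409z^2.
Stationarity requires all roots to lie outside the unit circle, i.e. |z| > 1 for every root.
Set 1 + (-1.234) z + (1.409) z^2 = 0, i.e. a z^2 + b z + c = 0 with a = 1.409, b = -1.234, c = 1.
Discriminant D = b^2 - 4ac = (-1.234)^2 - 4*(1.409)*1 = 1.522756 - (5.636) = -4.113244.
D < 0, so the roots are the complex-conjugate pair z = (-b +/- i sqrt(-D)) / (2a) = 0.4379 +/- 0.7197i.
For a conjugate pair |z|^2 = z * conj(z) = (product of roots) = c/a = 1/(1.409) = 0.709723, so |z| = sqrt(0.709723) = 0.8425 for both roots.
Moduli of all roots: 0.8425, 0.8425.
All moduli strictly greater than 1? No.
Verdict: Not stationary.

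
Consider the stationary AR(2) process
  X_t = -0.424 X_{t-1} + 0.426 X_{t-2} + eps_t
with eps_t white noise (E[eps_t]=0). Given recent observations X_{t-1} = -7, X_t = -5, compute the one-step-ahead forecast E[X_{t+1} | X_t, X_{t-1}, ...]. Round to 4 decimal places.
E[X_{t+1} \mid \mathcal F_t] = -0.8620

For an AR(p) model X_t = c + sum_i phi_i X_{t-i} + eps_t, the
one-step-ahead conditional mean is
  E[X_{t+1} | X_t, ...] = c + sum_i phi_i X_{t+1-i}.
Substitute known values:
  E[X_{t+1} | ...] = (-0.424) * (-5) + (0.426) * (-7)
                   = -0.8620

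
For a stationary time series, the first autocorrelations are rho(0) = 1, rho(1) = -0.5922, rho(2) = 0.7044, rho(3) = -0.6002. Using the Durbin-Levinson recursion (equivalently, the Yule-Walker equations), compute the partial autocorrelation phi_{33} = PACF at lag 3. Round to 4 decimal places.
\phi_{33} = -0.1921

The PACF at lag k is phi_{kk}, the last component of the solution
to the Yule-Walker system G_k phi = r_k where
  (G_k)_{ij} = rho(|i - j|), (r_k)_i = rho(i), i,j = 1..k.
Equivalently, Durbin-Levinson gives phi_{kk} iteratively:
  phi_{11} = rho(1)
  phi_{kk} = [rho(k) - sum_{j=1..k-1} phi_{k-1,j} rho(k-j)]
            / [1 - sum_{j=1..k-1} phi_{k-1,j} rho(j)],
  phi_{k,j} = phi_{k-1,j} - phi_{kk} phi_{k-1,k-j},  j = 1..k-1.
Step k = 1:
  phi_11 = rho(1) = -0.5922.
Step k = 2:
  phi_22 = [rho(2) - phi_11 rho(1)] / [1 - phi_11 rho(1)] = [0.7044 - (-0.5922)(-0.5922)] / [1 - (-0.5922)(-0.5922)]
         = 0.35369916 / 0.64929916 = 0.54474.
  Update: phi_21 = phi_11 - phi_22 phi_11 = -0.5922 - (0.54474)(-0.5922) = -0.269605.
Step k = 3:
  phi_33 = [rho(3) - phi_21 rho(2) - phi_22 rho(1)] / [1 - phi_21 rho(1) - phi_22 rho(2)]
    numerator   = -0.6002 - (-0.269605)(0.7044) - (0.54474)(-0.5922) = -0.08769525
    denominator = 1 - (-0.269605)(-0.5922) - (0.54474)(0.7044) = 0.45662511
  phi_33 = -0.08769525 / 0.45662511 = -0.1921.
Therefore phi_{33} = -0.1921.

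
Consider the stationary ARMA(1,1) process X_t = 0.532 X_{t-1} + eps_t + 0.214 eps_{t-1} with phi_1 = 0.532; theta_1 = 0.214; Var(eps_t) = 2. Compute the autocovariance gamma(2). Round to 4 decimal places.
\gamma(2) = 1.2331

Multiply the model equation by X_{t-k} and take expectations. With theta_0 = psi_0 = 1 and psi_j the MA(infinity) weights, this gives
  gamma(k) - sum_i phi_i gamma(k-i) = c_k,
  c_k = sigma^2 * sum_{j=k..q} theta_j psi_{j-k}   (c_k = 0 for k > q),
using gamma(-m) = gamma(m).
psi-weights needed (psi_j = theta_j + sum_i phi_i psi_{j-i}):
  psi_1 = theta_1 + phi_1 = 0.214 + (0.532) = 0.746
Right-hand sides:
  c_0 = sigma^2 (1 + theta_1 psi_1) = 2 * (1 + (0.214)(0.746)) = 2 * 1.159644 = 2.319288
  c_1 = sigma^2 theta_1 = 2 * (0.214) = 0.428
  c_2 = 0
Equations for k = 0 and k = 1 (AR order 1):
  gamma(0) = phi_1 gamma(1) + c_0
  gamma(1) = phi_1 gamma(0) + c_1
Substituting the second into the first: gamma(0) (1 - phi_1^2) = c_0 + phi_1 c_1, so
  gamma(0) = (c_0 + phi_1 c_1) / (1 - phi_1^2) = (2.319288 + (0.532)(0.428)) / (1 - (0.532)^2) = 2.546984 / 0.716976 = 3.552398.
  gamma(1) = phi_1 gamma(0) + c_1 = (0.532)(3.552398) + (0.428) = 2.317876.
For k = 2 (> q): gamma(2) = phi_1 gamma(1) = (0.532)(2.317876) = 1.23311.
Therefore gamma(2) = 1.2331 (to 4 decimal places).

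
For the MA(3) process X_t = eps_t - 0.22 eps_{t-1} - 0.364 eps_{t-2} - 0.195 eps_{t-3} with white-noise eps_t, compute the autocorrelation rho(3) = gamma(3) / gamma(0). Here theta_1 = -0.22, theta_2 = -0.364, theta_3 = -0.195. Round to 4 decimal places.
\rho(3) = -0.1600

For an MA(q) process with theta_0 = 1, the autocovariance is
  gamma(k) = sigma^2 * sum_{i=0..q-k} theta_i * theta_{i+k},
and rho(k) = gamma(k) / gamma(0). Sigma^2 cancels.
  numerator   = (1)*(-0.195) = -0.195.
  denominator = (1)^2 + (-0.22)^2 + (-0.364)^2 + (-0.195)^2 = 1.218921.
  rho(3) = -0.195 / 1.218921 = -0.1600.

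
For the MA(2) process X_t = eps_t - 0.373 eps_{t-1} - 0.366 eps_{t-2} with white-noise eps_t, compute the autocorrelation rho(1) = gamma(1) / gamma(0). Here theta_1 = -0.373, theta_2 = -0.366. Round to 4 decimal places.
\rho(1) = -0.1858

For an MA(q) process with theta_0 = 1, the autocovariance is
  gamma(k) = sigma^2 * sum_{i=0..q-k} theta_i * theta_{i+k},
and rho(k) = gamma(k) / gamma(0). Sigma^2 cancels.
  numerator   = (1)*(-0.373) + (-0.373)*(-0.366) = -0.236482.
  denominator = (1)^2 + (-0.373)^2 + (-0.366)^2 = 1.273085.
  rho(1) = -0.236482 / 1.273085 = -0.1858.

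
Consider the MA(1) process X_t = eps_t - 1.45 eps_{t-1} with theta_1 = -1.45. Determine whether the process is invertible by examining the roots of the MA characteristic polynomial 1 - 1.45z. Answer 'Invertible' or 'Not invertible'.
\text{Not invertible}

The MA(q) characteristic polynomial is P(z) = 1 - 1.45z.
Invertibility requires all roots to lie outside the unit circle, i.e. |z| > 1 for every root.
This is linear in z: 1 + (-1.45) z = 0  =>  z = -1/(-1.45) = 0.689655,  |z| = 0.689655.
Moduli of all roots: 0.6897.
All moduli strictly greater than 1? No.
Verdict: Not invertible.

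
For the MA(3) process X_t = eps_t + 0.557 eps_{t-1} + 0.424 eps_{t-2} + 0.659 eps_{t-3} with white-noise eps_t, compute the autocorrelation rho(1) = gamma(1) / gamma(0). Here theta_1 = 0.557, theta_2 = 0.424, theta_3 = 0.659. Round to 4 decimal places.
\rho(1) = 0.5574

For an MA(q) process with theta_0 = 1, the autocovariance is
  gamma(k) = sigma^2 * sum_{i=0..q-k} theta_i * theta_{i+k},
and rho(k) = gamma(k) / gamma(0). Sigma^2 cancels.
  numerator   = (1)*(0.557) + (0.557)*(0.424) + (0.424)*(0.659) = 1.072584.
  denominator = (1)^2 + (0.557)^2 + (0.424)^2 + (0.659)^2 = 1.924306.
  rho(1) = 1.072584 / 1.924306 = 0.5574.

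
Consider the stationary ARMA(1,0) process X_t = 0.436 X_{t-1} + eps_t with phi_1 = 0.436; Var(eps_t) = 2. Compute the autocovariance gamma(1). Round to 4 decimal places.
\gamma(1) = 1.0767

Multiply the model equation by X_{t-k} and take expectations. With theta_0 = psi_0 = 1 and psi_j the MA(infinity) weights, this gives
  gamma(k) - sum_i phi_i gamma(k-i) = c_k,
  c_k = sigma^2 * sum_{j=k..q} theta_j psi_{j-k}   (c_k = 0 for k > q),
using gamma(-m) = gamma(m).
Pure AR (q = 0): c_0 = sigma^2 = 2, c_k = 0 for k >= 1.
Equations for k = 0 and k = 1 (AR order 1):
  gamma(0) = phi_1 gamma(1) + c_0
  gamma(1) = phi_1 gamma(0) + c_1
Substituting the second into the first: gamma(0) (1 - phi_1^2) = c_0 + phi_1 c_1, so
  gamma(0) = c_0 / (1 - phi_1^2) = 2 / (1 - (0.436)^2) = 2 / 0.809904 = 2.469428.
  gamma(1) = phi_1 gamma(0) = (0.436)(2.469428) = 1.076671.
Therefore gamma(1) = 1.0767 (to 4 decimal places).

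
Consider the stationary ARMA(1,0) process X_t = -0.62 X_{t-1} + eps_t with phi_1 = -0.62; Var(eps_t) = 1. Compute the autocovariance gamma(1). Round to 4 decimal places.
\gamma(1) = -1.0071

Multiply the model equation by X_{t-k} and take expectations. With theta_0 = psi_0 = 1 and psi_j the MA(infinity) weights, this gives
  gamma(k) - sum_i phi_i gamma(k-i) = c_k,
  c_k = sigma^2 * sum_{j=k..q} theta_j psi_{j-k}   (c_k = 0 for k > q),
using gamma(-m) = gamma(m).
Pure AR (q = 0): c_0 = sigma^2 = 1, c_k = 0 for k >= 1.
Equations for k = 0 and k = 1 (AR order 1):
  gamma(0) = phi_1 gamma(1) + c_0
  gamma(1) = phi_1 gamma(0) + c_1
Substituting the second into the first: gamma(0) (1 - phi_1^2) = c_0 + phi_1 c_1, so
  gamma(0) = c_0 / (1 - phi_1^2) = 1 / (1 - (-0.62)^2) = 1 / 0.6156 = 1.624431.
  gamma(1) = phi_1 gamma(0) = (-0.62)(1.624431) = -1.007147.
Therefore gamma(1) = -1.0071 (to 4 decimal places).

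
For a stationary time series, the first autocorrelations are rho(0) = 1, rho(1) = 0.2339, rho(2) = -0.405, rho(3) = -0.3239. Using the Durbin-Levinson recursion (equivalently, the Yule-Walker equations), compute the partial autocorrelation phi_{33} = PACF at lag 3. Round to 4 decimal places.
\phi_{33} = -0.0961

The PACF at lag k is phi_{kk}, the last component of the solution
to the Yule-Walker system G_k phi = r_k where
  (G_k)_{ij} = rho(|i - j|), (r_k)_i = rho(i), i,j = 1..k.
Equivalently, Durbin-Levinson gives phi_{kk} iteratively:
  phi_{11} = rho(1)
  phi_{kk} = [rho(k) - sum_{j=1..k-1} phi_{k-1,j} rho(k-j)]
            / [1 - sum_{j=1..k-1} phi_{k-1,j} rho(j)],
  phi_{k,j} = phi_{k-1,j} - phi_{kk} phi_{k-1,k-j},  j = 1..k-1.
Step k = 1:
  phi_11 = rho(1) = 0.2339.
Step k = 2:
  phi_22 = [rho(2) - phi_11 rho(1)] / [1 - phi_11 rho(1)] = [-0.405 - (0.2339)(0.2339)] / [1 - (0.2339)(0.2339)]
         = -0.45970921 / 0.94529079 = -0.486315.
  Update: phi_21 = phi_11 - phi_22 phi_11 = 0.2339 - (-0.486315)(0.2339) = 0.347649.
Step k = 3:
  phi_33 = [rho(3) - phi_21 rho(2) - phi_22 rho(1)] / [1 - phi_21 rho(1) - phi_22 rho(2)]
    numerator   = -0.3239 - (0.347649)(-0.405) - (-0.486315)(0.2339) = -0.069353
    denominator = 1 - (0.347649)(0.2339) - (-0.486315)(-0.405) = 0.72172725
  phi_33 = -0.069353 / 0.72172725 = -0.0961.
Therefore phi_{33} = -0.0961.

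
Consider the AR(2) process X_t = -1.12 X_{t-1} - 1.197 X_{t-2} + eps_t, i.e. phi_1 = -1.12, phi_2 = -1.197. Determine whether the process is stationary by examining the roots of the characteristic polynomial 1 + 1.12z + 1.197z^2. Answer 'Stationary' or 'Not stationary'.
\text{Not stationary}

The AR(p) characteristic polynomial is P(z) = 1 + 1.12z + 1.197z^2.
Stationarity requires all roots to lie outside the unit circle, i.e. |z| > 1 for every root.
Set 1 + (1.12) z + (1.197) z^2 = 0, i.e. a z^2 + b z + c = 0 with a = 1.197, b = 1.12, c = 1.
Discriminant D = b^2 - 4ac = (1.12)^2 - 4*(1.197)*1 = 1.2544 - (4.788) = -3.5336.
D < 0, so the roots are the complex-conjugate pair z = (-b +/- i sqrt(-D)) / (2a) = -0.4678 +/- 0.7852i.
For a conjugate pair |z|^2 = z * conj(z) = (product of roots) = c/a = 1/(1.197) = 0.835422, so |z| = sqrt(0.835422) = 0.914 for both roots.
Moduli of all roots: 0.9140, 0.9140.
All moduli strictly greater than 1? No.
Verdict: Not stationary.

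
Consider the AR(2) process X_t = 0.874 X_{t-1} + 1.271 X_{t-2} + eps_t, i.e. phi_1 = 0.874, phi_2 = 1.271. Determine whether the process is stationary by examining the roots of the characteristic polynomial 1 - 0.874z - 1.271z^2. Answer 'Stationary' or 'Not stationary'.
\text{Not stationary}

The AR(p) characteristic polynomial is P(z) = 1 - 0.874z - 1.271z^2.
Stationarity requires all roots to lie outside the unit circle, i.e. |z| > 1 for every root.
Set 1 + (-0.874) z + (-1.271) z^2 = 0, i.e. a z^2 + b z + c = 0 with a = -1.271, b = -0.874, c = 1.
Discriminant D = b^2 - 4ac = (-0.874)^2 - 4*(-1.271)*1 = 0.763876 - (-5.084) = 5.847876.
D >= 0, so the roots are real: z = (-b +/- sqrt(D)) / (2a) = (0.874 +/- 2.418238) / (-2.542).
  z_1 = (0.874 + 2.418238) / (-2.542) = -1.2951,   |z_1| = 1.2951.
  z_2 = (0.874 - 2.418238) / (-2.542) = 0.6075,   |z_2| = 0.6075.
Moduli of all roots: 1.2951, 0.6075.
All moduli strictly greater than 1? No.
Verdict: Not stationary.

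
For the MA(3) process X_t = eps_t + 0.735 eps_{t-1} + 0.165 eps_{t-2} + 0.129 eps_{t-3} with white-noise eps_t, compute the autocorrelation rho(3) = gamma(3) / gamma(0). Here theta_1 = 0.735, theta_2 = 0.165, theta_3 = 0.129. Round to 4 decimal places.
\rho(3) = 0.0814

For an MA(q) process with theta_0 = 1, the autocovariance is
  gamma(k) = sigma^2 * sum_{i=0..q-k} theta_i * theta_{i+k},
and rho(k) = gamma(k) / gamma(0). Sigma^2 cancels.
  numerator   = (1)*(0.129) = 0.129.
  denominator = (1)^2 + (0.735)^2 + (0.165)^2 + (0.129)^2 = 1.584091.
  rho(3) = 0.129 / 1.584091 = 0.0814.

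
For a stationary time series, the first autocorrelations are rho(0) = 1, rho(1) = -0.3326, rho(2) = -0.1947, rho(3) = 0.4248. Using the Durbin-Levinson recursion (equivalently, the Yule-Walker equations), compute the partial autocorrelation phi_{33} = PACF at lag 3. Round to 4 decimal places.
\phi_{33} = 0.2850

The PACF at lag k is phi_{kk}, the last component of the solution
to the Yule-Walker system G_k phi = r_k where
  (G_k)_{ij} = rho(|i - j|), (r_k)_i = rho(i), i,j = 1..k.
Equivalently, Durbin-Levinson gives phi_{kk} iteratively:
  phi_{11} = rho(1)
  phi_{kk} = [rho(k) - sum_{j=1..k-1} phi_{k-1,j} rho(k-j)]
            / [1 - sum_{j=1..k-1} phi_{k-1,j} rho(j)],
  phi_{k,j} = phi_{k-1,j} - phi_{kk} phi_{k-1,k-j},  j = 1..k-1.
Step k = 1:
  phi_11 = rho(1) = -0.3326.
Step k = 2:
  phi_22 = [rho(2) - phi_11 rho(1)] / [1 - phi_11 rho(1)] = [-0.1947 - (-0.3326)(-0.3326)] / [1 - (-0.3326)(-0.3326)]
         = -0.30532276 / 0.88937724 = -0.343299.
  Update: phi_21 = phi_11 - phi_22 phi_11 = -0.3326 - (-0.343299)(-0.3326) = -0.446781.
Step k = 3:
  phi_33 = [rho(3) - phi_21 rho(2) - phi_22 rho(1)] / [1 - phi_21 rho(1) - phi_22 rho(2)]
    numerator   = 0.4248 - (-0.446781)(-0.1947) - (-0.343299)(-0.3326) = 0.22363025
    denominator = 1 - (-0.446781)(-0.3326) - (-0.343299)(-0.1947) = 0.78456009
  phi_33 = 0.22363025 / 0.78456009 = 0.285.
Therefore phi_{33} = 0.2850.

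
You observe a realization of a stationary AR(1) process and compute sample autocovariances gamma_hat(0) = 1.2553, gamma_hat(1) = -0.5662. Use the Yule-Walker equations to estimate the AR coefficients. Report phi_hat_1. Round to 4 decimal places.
\hat\phi_{1} = -0.4510

The Yule-Walker equations for an AR(p) process read, in matrix form,
  Gamma_p phi = r_p,   with   (Gamma_p)_{ij} = gamma(|i - j|),
                       (r_p)_i = gamma(i),   i,j = 1..p.
Substitute the sample gammas (Toeplitz matrix and right-hand side of size 1):
  Gamma_p = [[1.2553]]
  r_p     = [-0.5662]
With p = 1 this is the single equation gamma(0) phi_1 = gamma(1):
  phi_hat_1 = gamma(1) / gamma(0) = -0.5662 / 1.2553 = -0.4510.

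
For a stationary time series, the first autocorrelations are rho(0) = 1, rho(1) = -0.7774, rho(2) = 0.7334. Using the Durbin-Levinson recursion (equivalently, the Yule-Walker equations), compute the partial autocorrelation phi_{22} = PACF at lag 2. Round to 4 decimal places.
\phi_{22} = 0.3262

The PACF at lag k is phi_{kk}, the last component of the solution
to the Yule-Walker system G_k phi = r_k where
  (G_k)_{ij} = rho(|i - j|), (r_k)_i = rho(i), i,j = 1..k.
Equivalently, Durbin-Levinson gives phi_{kk} iteratively:
  phi_{11} = rho(1)
  phi_{kk} = [rho(k) - sum_{j=1..k-1} phi_{k-1,j} rho(k-j)]
            / [1 - sum_{j=1..k-1} phi_{k-1,j} rho(j)],
  phi_{k,j} = phi_{k-1,j} - phi_{kk} phi_{k-1,k-j},  j = 1..k-1.
Step k = 1:
  phi_11 = rho(1) = -0.7774.
Step k = 2:
  phi_22 = [rho(2) - phi_11 rho(1)] / [1 - phi_11 rho(1)] = [0.7334 - (-0.7774)(-0.7774)] / [1 - (-0.7774)(-0.7774)]
         = 0.12904924 / 0.39564924 = 0.3262.
Therefore phi_{22} = 0.3262.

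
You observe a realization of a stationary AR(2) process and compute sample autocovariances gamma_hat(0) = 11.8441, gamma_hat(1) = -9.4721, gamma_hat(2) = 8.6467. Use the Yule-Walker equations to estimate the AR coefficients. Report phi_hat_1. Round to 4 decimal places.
\hat\phi_{1} = -0.5990

The Yule-Walker equations for an AR(p) process read, in matrix form,
  Gamma_p phi = r_p,   with   (Gamma_p)_{ij} = gamma(|i - j|),
                       (r_p)_i = gamma(i),   i,j = 1..p.
Substitute the sample gammas (Toeplitz matrix and right-hand side of size 2):
  Gamma_p = [[11.8441, -9.4721], [-9.4721, 11.8441]]
  r_p     = [-9.4721, 8.6467]
Written out:
  11.8441 phi_1 - 9.4721 phi_2 = -9.4721
  -9.4721 phi_1 + 11.8441 phi_2 = 8.6467
Solve by Cramer's rule:
  det = gamma(0)^2 - gamma(1)^2 = (11.8441)^2 - (-9.4721)^2 = 140.28270481 - 89.72067841 = 50.5620264
  phi_hat_1 = [gamma(1) gamma(0) - gamma(1) gamma(2)] / det = [(-9.4721)(11.8441) - (-9.4721)(8.6467)] / 50.5620264 = -30.28609254 / 50.5620264 = -0.599
  phi_hat_2 = [gamma(0) gamma(2) - gamma(1)^2] / det = [(11.8441)(8.6467) - (-9.4721)^2] / 50.5620264 = 12.69170106 / 50.5620264 = 0.251
So phi_hat = [-0.5990, 0.2510].
Therefore phi_hat_1 = -0.5990.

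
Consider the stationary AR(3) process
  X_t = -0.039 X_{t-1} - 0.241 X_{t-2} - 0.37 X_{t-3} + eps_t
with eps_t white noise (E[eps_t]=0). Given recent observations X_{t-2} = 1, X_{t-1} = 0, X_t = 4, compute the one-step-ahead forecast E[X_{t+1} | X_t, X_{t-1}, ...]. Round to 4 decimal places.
E[X_{t+1} \mid \mathcal F_t] = -0.5260

For an AR(p) model X_t = c + sum_i phi_i X_{t-i} + eps_t, the
one-step-ahead conditional mean is
  E[X_{t+1} | X_t, ...] = c + sum_i phi_i X_{t+1-i}.
Substitute known values:
  E[X_{t+1} | ...] = (-0.039) * (4) + (-0.241) * (0) + (-0.37) * (1)
                   = -0.5260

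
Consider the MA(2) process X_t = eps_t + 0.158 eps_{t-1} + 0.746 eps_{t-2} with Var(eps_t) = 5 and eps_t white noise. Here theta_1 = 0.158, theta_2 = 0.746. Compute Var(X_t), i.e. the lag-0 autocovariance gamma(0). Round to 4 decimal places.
\gamma(0) = 7.9074

For an MA(q) process X_t = eps_t + sum_i theta_i eps_{t-i} with
Var(eps_t) = sigma^2, the variance is
  gamma(0) = sigma^2 * (1 + sum_i theta_i^2).
  sum_i theta_i^2 = (0.158)^2 + (0.746)^2 = 0.024964 + 0.556516 = 0.58148.
  gamma(0) = 5 * (1 + 0.58148) = 5 * 1.58148 = 7.9074.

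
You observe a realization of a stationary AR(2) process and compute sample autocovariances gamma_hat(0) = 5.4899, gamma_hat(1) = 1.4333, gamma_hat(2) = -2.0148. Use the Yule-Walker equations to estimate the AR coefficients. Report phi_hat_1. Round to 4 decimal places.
\hat\phi_{1} = 0.3830

The Yule-Walker equations for an AR(p) process read, in matrix form,
  Gamma_p phi = r_p,   with   (Gamma_p)_{ij} = gamma(|i - j|),
                       (r_p)_i = gamma(i),   i,j = 1..p.
Substitute the sample gammas (Toeplitz matrix and right-hand side of size 2):
  Gamma_p = [[5.4899, 1.4333], [1.4333, 5.4899]]
  r_p     = [1.4333, -2.0148]
Written out:
  5.4899 phi_1 + 1.4333 phi_2 = 1.4333
  1.4333 phi_1 + 5.4899 phi_2 = -2.0148
Solve by Cramer's rule:
  det = gamma(0)^2 - gamma(1)^2 = (5.4899)^2 - (1.4333)^2 = 30.13900201 - 2.05434889 = 28.08465312
  phi_hat_1 = [gamma(1) gamma(0) - gamma(1) gamma(2)] / det = [(1.4333)(5.4899) - (1.4333)(-2.0148)] / 28.08465312 = 10.75648651 / 28.08465312 = 0.383
  phi_hat_2 = [gamma(0) gamma(2) - gamma(1)^2] / det = [(5.4899)(-2.0148) - (1.4333)^2] / 28.08465312 = -13.11539941 / 28.08465312 = -0.467
So phi_hat = [0.3830, -0.4670].
Therefore phi_hat_1 = 0.3830.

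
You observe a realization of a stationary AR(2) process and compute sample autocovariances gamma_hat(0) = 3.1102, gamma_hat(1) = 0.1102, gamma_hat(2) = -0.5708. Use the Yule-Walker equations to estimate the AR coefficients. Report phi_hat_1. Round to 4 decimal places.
\hat\phi_{1} = 0.0420

The Yule-Walker equations for an AR(p) process read, in matrix form,
  Gamma_p phi = r_p,   with   (Gamma_p)_{ij} = gamma(|i - j|),
                       (r_p)_i = gamma(i),   i,j = 1..p.
Substitute the sample gammas (Toeplitz matrix and right-hand side of size 2):
  Gamma_p = [[3.1102, 0.1102], [0.1102, 3.1102]]
  r_p     = [0.1102, -0.5708]
Written out:
  3.1102 phi_1 + 0.1102 phi_2 = 0.1102
  0.1102 phi_1 + 3.1102 phi_2 = -0.5708
Solve by Cramer's rule:
  det = gamma(0)^2 - gamma(1)^2 = (3.1102)^2 - (0.1102)^2 = 9.67334404 - 0.01214404 = 9.6612
  phi_hat_1 = [gamma(1) gamma(0) - gamma(1) gamma(2)] / det = [(0.1102)(3.1102) - (0.1102)(-0.5708)] / 9.6612 = 0.4056462 / 9.6612 = 0.042
  phi_hat_2 = [gamma(0) gamma(2) - gamma(1)^2] / det = [(3.1102)(-0.5708) - (0.1102)^2] / 9.6612 = -1.7874462 / 9.6612 = -0.185
So phi_hat = [0.0420, -0.1850].
Therefore phi_hat_1 = 0.0420.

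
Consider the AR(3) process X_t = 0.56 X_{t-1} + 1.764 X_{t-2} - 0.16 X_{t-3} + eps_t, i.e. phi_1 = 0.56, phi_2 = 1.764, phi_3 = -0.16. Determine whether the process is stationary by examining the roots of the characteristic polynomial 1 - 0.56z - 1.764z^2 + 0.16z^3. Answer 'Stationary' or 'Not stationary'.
\text{Not stationary}

The AR(p) characteristic polynomial is P(z) = 1 - 0.56z - 1.764z^2 + 0.16z^3.
Stationarity requires all roots to lie outside the unit circle, i.e. |z| > 1 for every root.
Degree 3: look for a simple real root z0 first, then factor out (1 - z/z0) and solve the remaining quadratic.
Testing z0 = 0.625: P(0.625) = 1 + (-0.56)(0.625) + (-1.764)(0.625)^2 + (0.16)(0.625)^3
  = 1 + (-0.35) + (-0.689063) + (0.039062) = 0.  So z_0 = 0.625 is a root, |z_0| = 0.625.
Divide out the factor (1 - 1.6 z) = (1 - z/z0) (since 1/z0 = 1.6):
  P(z) = (1 - 1.6 z)(1 + (1.04) z + (-0.1) z^2)
  [check: z-coef 1.04 - (1.6) = -0.56; z^2-coef -0.1 - (1.6)(1.04) = -1.764; z^3-coef -(1.6)(-0.1) = 0.16.]
Remaining roots from the quadratic factor 1 + (1.04) z + (-0.1) z^2:
  Set 1 + (1.04) z + (-0.1) z^2 = 0, i.e. a z^2 + b z + c = 0 with a = -0.1, b = 1.04, c = 1.
  Discriminant D = b^2 - 4ac = (1.04)^2 - 4*(-0.1)*1 = 1.0816 - (-0.4) = 1.4816.
  D >= 0, so the roots are real: z = (-b +/- sqrt(D)) / (2a) = (-1.04 +/- 1.21721) / (-0.2).
    z_1 = (-1.04 + 1.21721) / (-0.2) = -0.886,   |z_1| = 0.886.
    z_2 = (-1.04 - 1.21721) / (-0.2) = 11.286,   |z_2| = 11.286.
Moduli of all roots: 0.6250, 0.8860, 11.2860.
All moduli strictly greater than 1? No.
Verdict: Not stationary.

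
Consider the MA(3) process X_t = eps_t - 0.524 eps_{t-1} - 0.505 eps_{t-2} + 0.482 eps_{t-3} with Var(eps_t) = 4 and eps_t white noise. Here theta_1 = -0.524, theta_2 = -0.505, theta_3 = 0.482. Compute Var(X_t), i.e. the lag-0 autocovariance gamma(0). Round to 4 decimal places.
\gamma(0) = 7.0477

For an MA(q) process X_t = eps_t + sum_i theta_i eps_{t-i} with
Var(eps_t) = sigma^2, the variance is
  gamma(0) = sigma^2 * (1 + sum_i theta_i^2).
  sum_i theta_i^2 = (-0.524)^2 + (-0.505)^2 + (0.482)^2 = 0.274576 + 0.255025 + 0.232324 = 0.761925.
  gamma(0) = 4 * (1 + 0.761925) = 4 * 1.761925 = 7.0477.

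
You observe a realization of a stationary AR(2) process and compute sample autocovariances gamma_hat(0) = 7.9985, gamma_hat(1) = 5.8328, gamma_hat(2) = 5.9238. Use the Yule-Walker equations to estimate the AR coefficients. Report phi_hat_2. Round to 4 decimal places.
\hat\phi_{2} = 0.4460

The Yule-Walker equations for an AR(p) process read, in matrix form,
  Gamma_p phi = r_p,   with   (Gamma_p)_{ij} = gamma(|i - j|),
                       (r_p)_i = gamma(i),   i,j = 1..p.
Substitute the sample gammas (Toeplitz matrix and right-hand side of size 2):
  Gamma_p = [[7.9985, 5.8328], [5.8328, 7.9985]]
  r_p     = [5.8328, 5.9238]
Written out:
  7.9985 phi_1 + 5.8328 phi_2 = 5.8328
  5.8328 phi_1 + 7.9985 phi_2 = 5.9238
Solve by Cramer's rule:
  det = gamma(0)^2 - gamma(1)^2 = (7.9985)^2 - (5.8328)^2 = 63.97600225 - 34.02155584 = 29.95444641
  phi_hat_1 = [gamma(1) gamma(0) - gamma(1) gamma(2)] / det = [(5.8328)(7.9985) - (5.8328)(5.9238)] / 29.95444641 = 12.10131016 / 29.95444641 = 0.404
  phi_hat_2 = [gamma(0) gamma(2) - gamma(1)^2] / det = [(7.9985)(5.9238) - (5.8328)^2] / 29.95444641 = 13.35995846 / 29.95444641 = 0.446
So phi_hat = [0.4040, 0.4460].
Therefore phi_hat_2 = 0.4460.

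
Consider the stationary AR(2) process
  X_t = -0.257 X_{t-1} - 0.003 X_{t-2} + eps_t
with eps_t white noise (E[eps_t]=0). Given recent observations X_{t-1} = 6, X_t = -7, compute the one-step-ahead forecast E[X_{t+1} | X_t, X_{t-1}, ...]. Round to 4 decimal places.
E[X_{t+1} \mid \mathcal F_t] = 1.7810

For an AR(p) model X_t = c + sum_i phi_i X_{t-i} + eps_t, the
one-step-ahead conditional mean is
  E[X_{t+1} | X_t, ...] = c + sum_i phi_i X_{t+1-i}.
Substitute known values:
  E[X_{t+1} | ...] = (-0.257) * (-7) + (-0.003) * (6)
                   = 1.7810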